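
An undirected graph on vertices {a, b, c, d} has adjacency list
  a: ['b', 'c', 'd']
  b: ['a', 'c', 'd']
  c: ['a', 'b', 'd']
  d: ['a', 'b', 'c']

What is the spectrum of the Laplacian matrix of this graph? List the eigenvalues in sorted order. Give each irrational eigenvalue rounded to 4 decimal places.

Each diagonal entry of L is the vertex degree and each off-diagonal entry is -1 where an edge is present, 0 otherwise; in the order [a, b, c, d] the diagonal is [3, 3, 3, 3]. Diagonalising L (or applying a numerical eigensolver to the 4x4 matrix) gives the spectrum above.

[0, 4, 4, 4]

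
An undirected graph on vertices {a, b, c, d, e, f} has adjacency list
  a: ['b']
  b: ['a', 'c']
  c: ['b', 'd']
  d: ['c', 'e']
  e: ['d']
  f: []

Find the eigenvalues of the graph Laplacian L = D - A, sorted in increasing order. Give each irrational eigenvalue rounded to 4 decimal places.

[0, 0, 0.3820, 1.3820, 2.6180, 3.6180]

Each diagonal entry of L is the vertex degree and each off-diagonal entry is -1 where an edge is present, 0 otherwise; in the order [a, b, c, d, e, f] the diagonal is [1, 2, 2, 2, 1, 0]. Diagonalising L (or applying a numerical eigensolver to the 6x6 matrix) gives the spectrum above. The 2 zero eigenvalues correspond to the 2 connected components. The largest eigenvalue, 3.6180, is at most the vertex count 6.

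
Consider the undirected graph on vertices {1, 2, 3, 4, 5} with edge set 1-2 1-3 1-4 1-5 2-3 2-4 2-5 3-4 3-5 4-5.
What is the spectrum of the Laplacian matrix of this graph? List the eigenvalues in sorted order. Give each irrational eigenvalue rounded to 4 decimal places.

With the vertex order [1, 2, 3, 4, 5], the degrees are [4, 4, 4, 4, 4], giving D = diag(4, 4, 4, 4, 4) and L = D - A. Diagonalising L (or applying a numerical eigensolver to the 5x5 matrix) gives the spectrum above. The single zero eigenvalue shows the graph is connected. The largest eigenvalue, 5, is at most the vertex count 5.

[0, 5, 5, 5, 5]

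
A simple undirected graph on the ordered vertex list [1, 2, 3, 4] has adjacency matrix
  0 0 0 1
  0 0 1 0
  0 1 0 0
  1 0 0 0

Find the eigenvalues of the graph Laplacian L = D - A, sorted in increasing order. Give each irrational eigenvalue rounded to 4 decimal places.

With the vertex order [1, 2, 3, 4], the degrees are [1, 1, 1, 1], giving D = diag(1, 1, 1, 1) and L = D - A. Diagonalising L (or applying a numerical eigensolver to the 4x4 matrix) gives the spectrum above. The 2 zero eigenvalues correspond to the 2 connected components. There are 2 zeros in the spectrum, matching the 2 components.

[0, 0, 2, 2]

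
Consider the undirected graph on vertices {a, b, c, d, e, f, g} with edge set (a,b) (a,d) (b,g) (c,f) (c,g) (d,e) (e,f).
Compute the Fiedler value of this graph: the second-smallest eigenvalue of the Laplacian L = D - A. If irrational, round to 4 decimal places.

Each diagonal entry of L is the vertex degree and each off-diagonal entry is -1 where an edge is present, 0 otherwise; in the order [a, b, c, d, e, f, g] the diagonal is [2, 2, 2, 2, 2, 2, 2]. Computing the eigenvalues of L and sorting gives [0, 0.7530, 0.7530, 2.4450, 2.4450, 3.8019, 3.8019]. The Fiedler value lambda_2 = 0.7530 is strictly positive, so the graph is connected. There is one zero in the spectrum, matching the 1 component.

0.7530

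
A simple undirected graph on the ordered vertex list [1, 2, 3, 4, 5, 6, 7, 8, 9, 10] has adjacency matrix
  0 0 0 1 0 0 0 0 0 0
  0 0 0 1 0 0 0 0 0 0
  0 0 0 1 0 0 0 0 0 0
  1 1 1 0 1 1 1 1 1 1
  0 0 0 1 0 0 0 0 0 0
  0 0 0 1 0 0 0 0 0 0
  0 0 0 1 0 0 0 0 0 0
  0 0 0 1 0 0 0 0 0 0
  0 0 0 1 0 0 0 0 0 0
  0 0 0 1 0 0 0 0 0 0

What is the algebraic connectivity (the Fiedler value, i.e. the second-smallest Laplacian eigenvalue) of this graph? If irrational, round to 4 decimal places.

1

Each diagonal entry of L is the vertex degree and each off-diagonal entry is -1 where an edge is present, 0 otherwise; in the order [1, 2, 3, 4, 5, 6, 7, 8, 9, 10] the diagonal is [1, 1, 1, 9, 1, 1, 1, 1, 1, 1]. The sorted Laplacian eigenvalues are [0, 1, 1, 1, 1, 1, 1, 1, 1, 10]; the algebraic connectivity is the second entry, 1. The largest eigenvalue, 10, is at most the vertex count 10.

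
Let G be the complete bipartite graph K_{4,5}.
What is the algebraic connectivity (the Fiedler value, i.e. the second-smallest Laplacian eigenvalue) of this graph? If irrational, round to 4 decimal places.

The graph has 9 vertices and degree multiset [5, 5, 5, 5, 4, 4, 4, 4, 4]; D is the diagonal matrix of degrees and L = D - A. The smallest Laplacian eigenvalue is always 0. The next one, lambda_2 = 4, measures how hard the graph is to disconnect: larger values mean better connectivity. The eigenvalues sum to 40, which equals trace(L) = 2|E|. There is one zero in the spectrum, matching the 1 component.

4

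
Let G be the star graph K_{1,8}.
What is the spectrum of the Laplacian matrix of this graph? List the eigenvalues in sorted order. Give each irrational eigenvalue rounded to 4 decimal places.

[0, 1, 1, 1, 1, 1, 1, 1, 9]

The graph has 9 vertices and degree multiset [8, 1, 1, 1, 1, 1, 1, 1, 1]; D is the diagonal matrix of degrees and L = D - A. The multiplicity of 0 as a Laplacian eigenvalue equals the number of connected components. The single zero eigenvalue shows the graph is connected. The largest eigenvalue, 9, is at most the vertex count 9. The eigenvalues sum to 16, which equals trace(L) = 2|E|.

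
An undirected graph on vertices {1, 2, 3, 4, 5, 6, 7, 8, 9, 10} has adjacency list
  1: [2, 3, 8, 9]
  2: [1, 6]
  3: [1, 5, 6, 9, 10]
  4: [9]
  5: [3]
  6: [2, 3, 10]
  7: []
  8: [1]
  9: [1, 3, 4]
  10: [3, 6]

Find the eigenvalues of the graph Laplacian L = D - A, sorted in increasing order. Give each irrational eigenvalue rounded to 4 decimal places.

[0, 0, 0.6379, 0.7253, 1, 1.7884, 2.6778, 3.8653, 5, 6.3054]

Each diagonal entry of L is the vertex degree and each off-diagonal entry is -1 where an edge is present, 0 otherwise; in the order [1, 2, 3, 4, 5, 6, 7, 8, 9, 10] the diagonal is [4, 2, 5, 1, 1, 3, 0, 1, 3, 2]. L is symmetric positive semidefinite, so every eigenvalue is real and nonnegative. The 2 zero eigenvalues correspond to the 2 connected components. The largest eigenvalue, 6.3054, is at most the vertex count 10. There are 2 zeros in the spectrum, matching the 2 components.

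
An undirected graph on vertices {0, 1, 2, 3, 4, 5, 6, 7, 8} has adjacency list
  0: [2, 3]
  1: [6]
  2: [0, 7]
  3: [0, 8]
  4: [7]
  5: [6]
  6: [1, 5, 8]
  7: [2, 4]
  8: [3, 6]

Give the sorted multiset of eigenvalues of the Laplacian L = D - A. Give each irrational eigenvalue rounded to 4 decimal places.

[0, 0.1289, 0.5540, 1, 1.2613, 2.1326, 3, 3.6881, 4.2350]

Reading degrees in the order [0, 1, 2, 3, 4, 5, 6, 7, 8] gives [2, 1, 2, 2, 1, 1, 3, 2, 2]; set D = diag(2, 1, 2, 2, 1, 1, 3, 2, 2) and form L = D - A. L is symmetric positive semidefinite, so every eigenvalue is real and nonnegative.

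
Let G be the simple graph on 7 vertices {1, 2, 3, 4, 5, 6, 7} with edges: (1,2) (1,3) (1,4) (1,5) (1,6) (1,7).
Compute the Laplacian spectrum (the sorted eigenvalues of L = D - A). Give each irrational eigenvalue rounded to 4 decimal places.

[0, 1, 1, 1, 1, 1, 7]

Each diagonal entry of L is the vertex degree and each off-diagonal entry is -1 where an edge is present, 0 otherwise; in the order [1, 2, 3, 4, 5, 6, 7] the diagonal is [6, 1, 1, 1, 1, 1, 1]. The multiplicity of 0 as a Laplacian eigenvalue equals the number of connected components. The single zero eigenvalue shows the graph is connected. The eigenvalues sum to 12, which equals trace(L) = 2|E|.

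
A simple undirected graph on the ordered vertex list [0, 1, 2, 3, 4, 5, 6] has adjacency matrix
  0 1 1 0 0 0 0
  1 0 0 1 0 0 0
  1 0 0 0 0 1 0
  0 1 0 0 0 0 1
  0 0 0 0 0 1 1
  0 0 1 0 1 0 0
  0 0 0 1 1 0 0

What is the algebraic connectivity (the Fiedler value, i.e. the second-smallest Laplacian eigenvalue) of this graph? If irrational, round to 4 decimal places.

With the vertex order [0, 1, 2, 3, 4, 5, 6], the degrees are [2, 2, 2, 2, 2, 2, 2], giving D = diag(2, 2, 2, 2, 2, 2, 2) and L = D - A. The sorted Laplacian eigenvalues are [0, 0.7530, 0.7530, 2.4450, 2.4450, 3.8019, 3.8019]; the algebraic connectivity is the second entry, 0.7530. There is one zero in the spectrum, matching the 1 component. By the matrix-tree theorem the graph has (1/7) * product of the nonzero eigenvalues = 7 spanning trees.

0.7530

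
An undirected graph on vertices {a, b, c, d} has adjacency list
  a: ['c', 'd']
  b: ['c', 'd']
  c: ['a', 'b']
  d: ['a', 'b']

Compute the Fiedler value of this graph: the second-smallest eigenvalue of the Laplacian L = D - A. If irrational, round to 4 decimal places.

Reading degrees in the order [a, b, c, d] gives [2, 2, 2, 2]; set D = diag(2, 2, 2, 2) and form L = D - A. Computing the eigenvalues of L and sorting gives [0, 2, 2, 4]. The Fiedler value lambda_2 = 2 is strictly positive, so the graph is connected. The largest eigenvalue, 4, is at most the vertex count 4.

2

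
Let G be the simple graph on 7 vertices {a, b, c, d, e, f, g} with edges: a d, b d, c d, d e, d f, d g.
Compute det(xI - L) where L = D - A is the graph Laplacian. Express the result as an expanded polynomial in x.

With the vertex order [a, b, c, d, e, f, g], the degrees are [1, 1, 1, 6, 1, 1, 1], giving D = diag(1, 1, 1, 6, 1, 1, 1) and L = D - A. The eigenvalues of L are [0, 1, 1, 1, 1, 1, 7]; the characteristic polynomial is the product of (x - lambda_i), which multiplies out to x^7 - 12x^6 + 45x^5 - 80x^4 + 75x^3 - 36x^2 + 7x. The coefficient of x^6 equals -trace(L) = -12, matching the sum of degrees. The eigenvalues sum to 12, which equals trace(L) = 2|E|. The largest eigenvalue, 7, is at most the vertex count 7.

x^7 - 12x^6 + 45x^5 - 80x^4 + 75x^3 - 36x^2 + 7x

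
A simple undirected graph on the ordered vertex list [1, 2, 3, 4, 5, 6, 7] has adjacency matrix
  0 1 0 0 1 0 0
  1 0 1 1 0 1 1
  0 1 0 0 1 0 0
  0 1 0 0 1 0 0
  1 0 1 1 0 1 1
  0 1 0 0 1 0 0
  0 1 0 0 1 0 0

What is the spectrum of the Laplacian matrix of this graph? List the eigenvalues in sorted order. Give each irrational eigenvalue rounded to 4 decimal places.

With the vertex order [1, 2, 3, 4, 5, 6, 7], the degrees are [2, 5, 2, 2, 5, 2, 2], giving D = diag(2, 5, 2, 2, 5, 2, 2) and L = D - A. L is symmetric positive semidefinite, so every eigenvalue is real and nonnegative. The single zero eigenvalue shows the graph is connected. There is one zero in the spectrum, matching the 1 component. The largest eigenvalue, 7, is at most the vertex count 7.

[0, 2, 2, 2, 2, 5, 7]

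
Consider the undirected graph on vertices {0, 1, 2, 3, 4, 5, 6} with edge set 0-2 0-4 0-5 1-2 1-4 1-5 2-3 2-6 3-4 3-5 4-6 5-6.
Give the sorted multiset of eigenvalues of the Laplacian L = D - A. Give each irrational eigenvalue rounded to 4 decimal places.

Reading degrees in the order [0, 1, 2, 3, 4, 5, 6] gives [3, 3, 4, 3, 4, 4, 3]; set D = diag(3, 3, 4, 3, 4, 4, 3) and form L = D - A. L is symmetric positive semidefinite, so every eigenvalue is real and nonnegative. By the matrix-tree theorem the graph has (1/7) * product of the nonzero eigenvalues = 432 spanning trees.

[0, 3, 3, 3, 4, 4, 7]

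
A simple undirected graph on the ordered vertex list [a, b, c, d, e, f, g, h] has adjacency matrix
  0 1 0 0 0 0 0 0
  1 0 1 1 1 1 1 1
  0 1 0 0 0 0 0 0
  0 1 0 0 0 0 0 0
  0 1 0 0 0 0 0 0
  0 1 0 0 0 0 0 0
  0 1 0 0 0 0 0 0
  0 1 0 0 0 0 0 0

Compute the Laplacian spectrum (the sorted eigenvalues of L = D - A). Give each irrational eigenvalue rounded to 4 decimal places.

[0, 1, 1, 1, 1, 1, 1, 8]

Reading degrees in the order [a, b, c, d, e, f, g, h] gives [1, 7, 1, 1, 1, 1, 1, 1]; set D = diag(1, 7, 1, 1, 1, 1, 1, 1) and form L = D - A. Since every row of L sums to 0, the all-ones vector is in the kernel and 0 is an eigenvalue. The largest eigenvalue, 8, is at most the vertex count 8.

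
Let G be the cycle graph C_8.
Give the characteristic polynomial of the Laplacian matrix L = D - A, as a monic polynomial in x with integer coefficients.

x^8 - 16x^7 + 104x^6 - 352x^5 + 660x^4 - 672x^3 + 336x^2 - 64x

The graph has 8 vertices and degree multiset [2, 2, 2, 2, 2, 2, 2, 2]; D is the diagonal matrix of degrees and L = D - A. L has integer entries, so p(x) = det(xI - L) has integer coefficients. Expanding the determinant yields x^8 - 16x^7 + 104x^6 - 352x^5 + 660x^4 - 672x^3 + 336x^2 - 64x. The constant term is 0 because L is singular (the all-ones vector lies in its kernel). There is one zero in the spectrum, matching the 1 component.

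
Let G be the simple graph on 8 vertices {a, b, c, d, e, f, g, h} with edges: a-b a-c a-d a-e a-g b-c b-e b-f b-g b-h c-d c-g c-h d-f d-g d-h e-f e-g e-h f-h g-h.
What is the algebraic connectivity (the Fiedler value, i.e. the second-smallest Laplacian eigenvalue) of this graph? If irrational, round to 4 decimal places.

With the vertex order [a, b, c, d, e, f, g, h], the degrees are [5, 6, 5, 5, 5, 4, 6, 6], giving D = diag(5, 6, 5, 5, 5, 4, 6, 6) and L = D - A. Computing the eigenvalues of L and sorting gives [0, 3.6571, 4.5858, 5.5293, 6, 7, 7.4142, 7.8136]. The Fiedler value lambda_2 = 3.6571 is strictly positive, so the graph is connected. By the matrix-tree theorem the graph has (1/8) * product of the nonzero eigenvalues = 28203 spanning trees. The largest eigenvalue, 7.8136, is at most the vertex count 8.

3.6571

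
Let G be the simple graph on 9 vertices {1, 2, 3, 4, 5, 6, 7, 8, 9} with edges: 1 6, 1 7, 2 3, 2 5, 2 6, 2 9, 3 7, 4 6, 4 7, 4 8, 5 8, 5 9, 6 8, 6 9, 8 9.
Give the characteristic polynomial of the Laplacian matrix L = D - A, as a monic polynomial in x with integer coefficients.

x^9 - 30x^8 + 381x^7 - 2666x^6 + 11195x^5 - 28748x^4 + 43854x^3 - 36148x^2 + 12276x

Each diagonal entry of L is the vertex degree and each off-diagonal entry is -1 where an edge is present, 0 otherwise; in the order [1, 2, 3, 4, 5, 6, 7, 8, 9] the diagonal is [2, 4, 2, 3, 3, 5, 3, 4, 4]. L has integer entries, so p(x) = det(xI - L) has integer coefficients. Expanding the determinant yields x^9 - 30x^8 + 381x^7 - 2666x^6 + 11195x^5 - 28748x^4 + 43854x^3 - 36148x^2 + 12276x. The coefficient of x^8 equals -trace(L) = -30, matching the sum of degrees. By the matrix-tree theorem the graph has (1/9) * product of the nonzero eigenvalues = 1364 spanning trees. The largest eigenvalue, 6.4853, is at most the vertex count 9.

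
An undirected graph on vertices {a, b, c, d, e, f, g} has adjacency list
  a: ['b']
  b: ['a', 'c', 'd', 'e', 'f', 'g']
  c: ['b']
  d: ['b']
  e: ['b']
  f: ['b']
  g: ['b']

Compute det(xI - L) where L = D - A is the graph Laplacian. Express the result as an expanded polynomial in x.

Reading degrees in the order [a, b, c, d, e, f, g] gives [1, 6, 1, 1, 1, 1, 1]; set D = diag(1, 6, 1, 1, 1, 1, 1) and form L = D - A. Computing det(xI - L) by cofactor expansion (or equivalently via sum-over-permutations) gives x^7 - 12x^6 + 45x^5 - 80x^4 + 75x^3 - 36x^2 + 7x. The coefficient of x^6 equals -trace(L) = -12, matching the sum of degrees. The largest eigenvalue, 7, is at most the vertex count 7. By the matrix-tree theorem the graph has (1/7) * product of the nonzero eigenvalues = 1 spanning tree.

x^7 - 12x^6 + 45x^5 - 80x^4 + 75x^3 - 36x^2 + 7x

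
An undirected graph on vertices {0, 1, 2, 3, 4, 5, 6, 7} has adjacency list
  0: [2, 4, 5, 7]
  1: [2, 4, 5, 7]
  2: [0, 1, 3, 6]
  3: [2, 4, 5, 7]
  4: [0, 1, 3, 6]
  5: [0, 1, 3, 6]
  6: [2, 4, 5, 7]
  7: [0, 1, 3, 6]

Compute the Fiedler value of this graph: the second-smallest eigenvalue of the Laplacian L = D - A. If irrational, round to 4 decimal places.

Each diagonal entry of L is the vertex degree and each off-diagonal entry is -1 where an edge is present, 0 otherwise; in the order [0, 1, 2, 3, 4, 5, 6, 7] the diagonal is [4, 4, 4, 4, 4, 4, 4, 4]. The smallest Laplacian eigenvalue is always 0. The next one, lambda_2 = 4, measures how hard the graph is to disconnect: larger values mean better connectivity. The largest eigenvalue, 8, is at most the vertex count 8.

4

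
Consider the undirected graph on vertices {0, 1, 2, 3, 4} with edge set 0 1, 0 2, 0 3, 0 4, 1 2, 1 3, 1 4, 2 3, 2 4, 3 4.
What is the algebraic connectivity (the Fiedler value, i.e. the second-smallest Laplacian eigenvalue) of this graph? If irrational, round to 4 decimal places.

5

Reading degrees in the order [0, 1, 2, 3, 4] gives [4, 4, 4, 4, 4]; set D = diag(4, 4, 4, 4, 4) and form L = D - A. The smallest Laplacian eigenvalue is always 0. The next one, lambda_2 = 5, measures how hard the graph is to disconnect: larger values mean better connectivity. The eigenvalues sum to 20, which equals trace(L) = 2|E|.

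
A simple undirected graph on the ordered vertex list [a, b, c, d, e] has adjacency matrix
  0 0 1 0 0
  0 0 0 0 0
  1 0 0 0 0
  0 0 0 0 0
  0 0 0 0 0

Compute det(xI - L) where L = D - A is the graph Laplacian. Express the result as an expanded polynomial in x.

x^5 - 2x^4

With the vertex order [a, b, c, d, e], the degrees are [1, 0, 1, 0, 0], giving D = diag(1, 0, 1, 0, 0) and L = D - A. L has integer entries, so p(x) = det(xI - L) has integer coefficients. Expanding the determinant yields x^5 - 2x^4. Since p(0) = det(-L) = 0, x divides p(x). The largest eigenvalue, 2, is at most the vertex count 5.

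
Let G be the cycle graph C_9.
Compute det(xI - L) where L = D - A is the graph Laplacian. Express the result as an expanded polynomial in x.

x^9 - 18x^8 + 135x^7 - 546x^6 + 1287x^5 - 1782x^4 + 1386x^3 - 540x^2 + 81x

The graph has 9 vertices and degree multiset [2, 2, 2, 2, 2, 2, 2, 2, 2]; D is the diagonal matrix of degrees and L = D - A. L has integer entries, so p(x) = det(xI - L) has integer coefficients. Expanding the determinant yields x^9 - 18x^8 + 135x^7 - 546x^6 + 1287x^5 - 1782x^4 + 1386x^3 - 540x^2 + 81x. The constant term is 0 because L is singular (the all-ones vector lies in its kernel). The largest eigenvalue, 3.8794, is at most the vertex count 9. There is one zero in the spectrum, matching the 1 component.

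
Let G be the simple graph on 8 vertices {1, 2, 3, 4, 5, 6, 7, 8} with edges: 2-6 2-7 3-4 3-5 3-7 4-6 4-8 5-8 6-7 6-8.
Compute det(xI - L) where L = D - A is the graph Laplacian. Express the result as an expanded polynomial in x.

Each diagonal entry of L is the vertex degree and each off-diagonal entry is -1 where an edge is present, 0 otherwise; in the order [1, 2, 3, 4, 5, 6, 7, 8] the diagonal is [0, 2, 3, 3, 2, 4, 3, 3]. Computing det(xI - L) by cofactor expansion (or equivalently via sum-over-permutations) gives x^8 - 20x^7 + 160x^6 - 652x^5 + 1419x^4 - 1552x^3 + 658x^2. Since p(0) = det(-L) = 0, x divides p(x).

x^8 - 20x^7 + 160x^6 - 652x^5 + 1419x^4 - 1552x^3 + 658x^2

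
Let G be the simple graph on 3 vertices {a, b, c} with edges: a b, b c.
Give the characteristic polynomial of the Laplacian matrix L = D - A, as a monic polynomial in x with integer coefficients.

With the vertex order [a, b, c], the degrees are [1, 2, 1], giving D = diag(1, 2, 1) and L = D - A. Computing det(xI - L) by cofactor expansion (or equivalently via sum-over-permutations) gives x^3 - 4x^2 + 3x. The constant term is 0 because L is singular (the all-ones vector lies in its kernel). The eigenvalues sum to 4, which equals trace(L) = 2|E|. The largest eigenvalue, 3, is at most the vertex count 3.

x^3 - 4x^2 + 3x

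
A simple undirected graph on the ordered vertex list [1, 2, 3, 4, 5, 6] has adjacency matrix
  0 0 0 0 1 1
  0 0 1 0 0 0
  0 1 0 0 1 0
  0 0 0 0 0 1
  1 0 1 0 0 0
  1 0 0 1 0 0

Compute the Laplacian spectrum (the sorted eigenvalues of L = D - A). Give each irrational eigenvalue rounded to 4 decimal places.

With the vertex order [1, 2, 3, 4, 5, 6], the degrees are [2, 1, 2, 1, 2, 2], giving D = diag(2, 1, 2, 1, 2, 2) and L = D - A. Since every row of L sums to 0, the all-ones vector is in the kernel and 0 is an eigenvalue. By the matrix-tree theorem the graph has (1/6) * product of the nonzero eigenvalues = 1 spanning tree.

[0, 0.2679, 1, 2, 3, 3.7321]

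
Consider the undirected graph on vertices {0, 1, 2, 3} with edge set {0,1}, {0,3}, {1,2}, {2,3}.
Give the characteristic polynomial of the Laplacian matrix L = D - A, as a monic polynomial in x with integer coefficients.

x^4 - 8x^3 + 20x^2 - 16x

Each diagonal entry of L is the vertex degree and each off-diagonal entry is -1 where an edge is present, 0 otherwise; in the order [0, 1, 2, 3] the diagonal is [2, 2, 2, 2]. The eigenvalues of L are [0, 2, 2, 4]; the characteristic polynomial is the product of (x - lambda_i), which multiplies out to x^4 - 8x^3 + 20x^2 - 16x. The coefficient of x^3 equals -trace(L) = -8, matching the sum of degrees. There is one zero in the spectrum, matching the 1 component.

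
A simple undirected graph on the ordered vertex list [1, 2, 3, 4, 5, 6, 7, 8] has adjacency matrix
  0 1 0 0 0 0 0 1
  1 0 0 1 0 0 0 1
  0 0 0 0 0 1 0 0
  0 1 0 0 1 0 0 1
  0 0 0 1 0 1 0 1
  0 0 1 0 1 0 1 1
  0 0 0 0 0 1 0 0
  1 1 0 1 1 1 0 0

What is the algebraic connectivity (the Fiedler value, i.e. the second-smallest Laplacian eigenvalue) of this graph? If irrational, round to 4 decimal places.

Reading degrees in the order [1, 2, 3, 4, 5, 6, 7, 8] gives [2, 3, 1, 3, 3, 4, 1, 5]; set D = diag(2, 3, 1, 3, 3, 4, 1, 5) and form L = D - A. The smallest Laplacian eigenvalue is always 0. The next one, lambda_2 = 0.5769, measures how hard the graph is to disconnect: larger values mean better connectivity. By the matrix-tree theorem the graph has (1/8) * product of the nonzero eigenvalues = 55 spanning trees.

0.5769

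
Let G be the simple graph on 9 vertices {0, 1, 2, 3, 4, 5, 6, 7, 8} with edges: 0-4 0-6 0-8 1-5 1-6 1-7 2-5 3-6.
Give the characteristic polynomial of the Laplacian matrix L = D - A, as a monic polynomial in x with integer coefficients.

Each diagonal entry of L is the vertex degree and each off-diagonal entry is -1 where an edge is present, 0 otherwise; in the order [0, 1, 2, 3, 4, 5, 6, 7, 8] the diagonal is [3, 3, 1, 1, 1, 2, 3, 1, 1]. Computing det(xI - L) by cofactor expansion (or equivalently via sum-over-permutations) gives x^9 - 16x^8 + 102x^7 - 334x^6 + 606x^5 - 616x^4 + 340x^3 - 92x^2 + 9x. The constant term is 0 because L is singular (the all-ones vector lies in its kernel). The eigenvalues sum to 16, which equals trace(L) = 2|E|.

x^9 - 16x^8 + 102x^7 - 334x^6 + 606x^5 - 616x^4 + 340x^3 - 92x^2 + 9x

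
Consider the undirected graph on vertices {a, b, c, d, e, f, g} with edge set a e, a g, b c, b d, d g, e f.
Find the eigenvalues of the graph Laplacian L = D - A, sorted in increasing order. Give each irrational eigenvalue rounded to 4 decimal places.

[0, 0.1981, 0.7530, 1.5550, 2.4450, 3.2470, 3.8019]

Each diagonal entry of L is the vertex degree and each off-diagonal entry is -1 where an edge is present, 0 otherwise; in the order [a, b, c, d, e, f, g] the diagonal is [2, 2, 1, 2, 2, 1, 2]. L is symmetric positive semidefinite, so every eigenvalue is real and nonnegative. The single zero eigenvalue shows the graph is connected. The largest eigenvalue, 3.8019, is at most the vertex count 7.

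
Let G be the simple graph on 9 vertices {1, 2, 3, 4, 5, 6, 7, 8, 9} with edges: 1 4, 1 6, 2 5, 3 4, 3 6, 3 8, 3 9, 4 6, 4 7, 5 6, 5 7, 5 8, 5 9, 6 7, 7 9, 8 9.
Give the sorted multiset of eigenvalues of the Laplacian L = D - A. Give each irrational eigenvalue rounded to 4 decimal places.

Each diagonal entry of L is the vertex degree and each off-diagonal entry is -1 where an edge is present, 0 otherwise; in the order [1, 2, 3, 4, 5, 6, 7, 8, 9] the diagonal is [2, 1, 4, 4, 5, 5, 4, 3, 4]. Diagonalising L (or applying a numerical eigensolver to the 9x9 matrix) gives the spectrum above.

[0, 0.8431, 1.5067, 3.0288, 3.7170, 4.6890, 5.2085, 6.1016, 6.9055]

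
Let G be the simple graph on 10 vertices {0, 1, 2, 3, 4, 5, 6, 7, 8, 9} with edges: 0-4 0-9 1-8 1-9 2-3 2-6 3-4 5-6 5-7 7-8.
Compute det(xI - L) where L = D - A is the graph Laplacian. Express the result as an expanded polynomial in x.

x^10 - 20x^9 + 170x^8 - 800x^7 + 2275x^6 - 4004x^5 + 4290x^4 - 2640x^3 + 825x^2 - 100x

Each diagonal entry of L is the vertex degree and each off-diagonal entry is -1 where an edge is present, 0 otherwise; in the order [0, 1, 2, 3, 4, 5, 6, 7, 8, 9] the diagonal is [2, 2, 2, 2, 2, 2, 2, 2, 2, 2]. L has integer entries, so p(x) = det(xI - L) has integer coefficients. Expanding the determinant yields x^10 - 20x^9 + 170x^8 - 800x^7 + 2275x^6 - 4004x^5 + 4290x^4 - 2640x^3 + 825x^2 - 100x. The constant term is 0 because L is singular (the all-ones vector lies in its kernel). The largest eigenvalue, 4, is at most the vertex count 10.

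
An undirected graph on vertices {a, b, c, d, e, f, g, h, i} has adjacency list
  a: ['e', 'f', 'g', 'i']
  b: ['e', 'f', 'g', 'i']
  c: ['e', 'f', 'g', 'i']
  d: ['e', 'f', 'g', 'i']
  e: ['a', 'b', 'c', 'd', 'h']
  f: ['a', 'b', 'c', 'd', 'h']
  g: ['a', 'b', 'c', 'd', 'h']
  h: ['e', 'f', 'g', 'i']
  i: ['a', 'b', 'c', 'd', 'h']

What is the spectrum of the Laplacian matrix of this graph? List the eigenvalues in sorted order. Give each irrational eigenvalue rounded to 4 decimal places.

With the vertex order [a, b, c, d, e, f, g, h, i], the degrees are [4, 4, 4, 4, 5, 5, 5, 4, 5], giving D = diag(4, 4, 4, 4, 5, 5, 5, 4, 5) and L = D - A. Since every row of L sums to 0, the all-ones vector is in the kernel and 0 is an eigenvalue. There is one zero in the spectrum, matching the 1 component.

[0, 4, 4, 4, 4, 5, 5, 5, 9]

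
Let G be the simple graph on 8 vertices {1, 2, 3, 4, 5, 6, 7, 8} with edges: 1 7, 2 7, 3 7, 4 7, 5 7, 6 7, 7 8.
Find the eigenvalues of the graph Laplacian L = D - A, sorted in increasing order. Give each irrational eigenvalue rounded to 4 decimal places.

Each diagonal entry of L is the vertex degree and each off-diagonal entry is -1 where an edge is present, 0 otherwise; in the order [1, 2, 3, 4, 5, 6, 7, 8] the diagonal is [1, 1, 1, 1, 1, 1, 7, 1]. L is symmetric positive semidefinite, so every eigenvalue is real and nonnegative. The eigenvalues sum to 14, which equals trace(L) = 2|E|.

[0, 1, 1, 1, 1, 1, 1, 8]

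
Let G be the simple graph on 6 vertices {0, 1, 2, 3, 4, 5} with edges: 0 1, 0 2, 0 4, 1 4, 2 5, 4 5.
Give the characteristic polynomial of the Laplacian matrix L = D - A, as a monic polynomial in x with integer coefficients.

x^6 - 12x^5 + 51x^4 - 90x^3 + 55x^2

Reading degrees in the order [0, 1, 2, 3, 4, 5] gives [3, 2, 2, 0, 3, 2]; set D = diag(3, 2, 2, 0, 3, 2) and form L = D - A. L has integer entries, so p(x) = det(xI - L) has integer coefficients. Expanding the determinant yields x^6 - 12x^5 + 51x^4 - 90x^3 + 55x^2. The coefficient of x^5 equals -trace(L) = -12, matching the sum of degrees. The largest eigenvalue, 4.6180, is at most the vertex count 6.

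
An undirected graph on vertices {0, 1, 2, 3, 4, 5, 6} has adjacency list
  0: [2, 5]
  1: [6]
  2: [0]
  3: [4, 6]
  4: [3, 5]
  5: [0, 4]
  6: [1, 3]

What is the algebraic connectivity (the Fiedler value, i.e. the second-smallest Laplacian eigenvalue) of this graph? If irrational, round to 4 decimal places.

With the vertex order [0, 1, 2, 3, 4, 5, 6], the degrees are [2, 1, 1, 2, 2, 2, 2], giving D = diag(2, 1, 1, 2, 2, 2, 2) and L = D - A. Computing the eigenvalues of L and sorting gives [0, 0.1981, 0.7530, 1.5550, 2.4450, 3.2470, 3.8019]. The Fiedler value lambda_2 = 0.1981 is strictly positive, so the graph is connected. By the matrix-tree theorem the graph has (1/7) * product of the nonzero eigenvalues = 1 spanning tree. The eigenvalues sum to 12, which equals trace(L) = 2|E|.

0.1981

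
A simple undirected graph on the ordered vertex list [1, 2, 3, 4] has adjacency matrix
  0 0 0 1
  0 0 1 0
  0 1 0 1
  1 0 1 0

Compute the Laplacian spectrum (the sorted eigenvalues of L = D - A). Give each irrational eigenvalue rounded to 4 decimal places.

Reading degrees in the order [1, 2, 3, 4] gives [1, 1, 2, 2]; set D = diag(1, 1, 2, 2) and form L = D - A. Diagonalising L (or applying a numerical eigensolver to the 4x4 matrix) gives the spectrum above. The single zero eigenvalue shows the graph is connected. There is one zero in the spectrum, matching the 1 component.

[0, 0.5858, 2, 3.4142]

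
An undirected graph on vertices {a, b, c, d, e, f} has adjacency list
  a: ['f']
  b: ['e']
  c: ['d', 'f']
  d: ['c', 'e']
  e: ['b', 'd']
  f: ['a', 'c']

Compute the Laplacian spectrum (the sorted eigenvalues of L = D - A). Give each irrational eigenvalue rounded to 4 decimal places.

[0, 0.2679, 1, 2, 3, 3.7321]

Reading degrees in the order [a, b, c, d, e, f] gives [1, 1, 2, 2, 2, 2]; set D = diag(1, 1, 2, 2, 2, 2) and form L = D - A. Diagonalising L (or applying a numerical eigensolver to the 6x6 matrix) gives the spectrum above. The single zero eigenvalue shows the graph is connected. The largest eigenvalue, 3.7321, is at most the vertex count 6.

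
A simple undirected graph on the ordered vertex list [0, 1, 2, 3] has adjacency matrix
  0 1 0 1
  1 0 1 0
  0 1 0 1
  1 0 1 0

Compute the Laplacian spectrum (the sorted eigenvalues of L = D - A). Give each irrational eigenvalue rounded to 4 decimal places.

With the vertex order [0, 1, 2, 3], the degrees are [2, 2, 2, 2], giving D = diag(2, 2, 2, 2) and L = D - A. L is symmetric positive semidefinite, so every eigenvalue is real and nonnegative. The single zero eigenvalue shows the graph is connected. There is one zero in the spectrum, matching the 1 component.

[0, 2, 2, 4]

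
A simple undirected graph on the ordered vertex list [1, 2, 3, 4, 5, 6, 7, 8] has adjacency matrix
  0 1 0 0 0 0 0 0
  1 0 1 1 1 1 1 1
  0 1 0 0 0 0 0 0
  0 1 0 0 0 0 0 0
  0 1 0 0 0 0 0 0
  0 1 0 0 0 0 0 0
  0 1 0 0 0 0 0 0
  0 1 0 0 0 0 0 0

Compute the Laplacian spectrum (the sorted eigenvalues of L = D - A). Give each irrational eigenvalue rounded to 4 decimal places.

Reading degrees in the order [1, 2, 3, 4, 5, 6, 7, 8] gives [1, 7, 1, 1, 1, 1, 1, 1]; set D = diag(1, 7, 1, 1, 1, 1, 1, 1) and form L = D - A. Since every row of L sums to 0, the all-ones vector is in the kernel and 0 is an eigenvalue. The eigenvalues sum to 14, which equals trace(L) = 2|E|.

[0, 1, 1, 1, 1, 1, 1, 8]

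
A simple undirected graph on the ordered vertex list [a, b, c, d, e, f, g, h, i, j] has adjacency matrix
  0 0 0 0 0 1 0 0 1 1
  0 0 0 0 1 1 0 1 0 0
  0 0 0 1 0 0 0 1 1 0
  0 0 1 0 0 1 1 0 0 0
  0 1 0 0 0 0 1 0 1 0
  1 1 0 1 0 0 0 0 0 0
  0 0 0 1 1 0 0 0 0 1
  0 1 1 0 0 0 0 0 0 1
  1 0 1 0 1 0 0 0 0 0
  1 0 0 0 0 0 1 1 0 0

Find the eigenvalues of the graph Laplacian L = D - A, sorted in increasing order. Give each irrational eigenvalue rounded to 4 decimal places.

Each diagonal entry of L is the vertex degree and each off-diagonal entry is -1 where an edge is present, 0 otherwise; in the order [a, b, c, d, e, f, g, h, i, j] the diagonal is [3, 3, 3, 3, 3, 3, 3, 3, 3, 3]. Since every row of L sums to 0, the all-ones vector is in the kernel and 0 is an eigenvalue. By the matrix-tree theorem the graph has (1/10) * product of the nonzero eigenvalues = 2000 spanning trees.

[0, 2, 2, 2, 2, 2, 5, 5, 5, 5]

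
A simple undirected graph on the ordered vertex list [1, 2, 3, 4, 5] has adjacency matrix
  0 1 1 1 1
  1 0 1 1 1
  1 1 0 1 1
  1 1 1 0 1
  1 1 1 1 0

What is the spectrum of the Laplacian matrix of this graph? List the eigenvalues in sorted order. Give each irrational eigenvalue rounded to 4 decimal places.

[0, 5, 5, 5, 5]

With the vertex order [1, 2, 3, 4, 5], the degrees are [4, 4, 4, 4, 4], giving D = diag(4, 4, 4, 4, 4) and L = D - A. The multiplicity of 0 as a Laplacian eigenvalue equals the number of connected components. The largest eigenvalue, 5, is at most the vertex count 5. By the matrix-tree theorem the graph has (1/5) * product of the nonzero eigenvalues = 125 spanning trees.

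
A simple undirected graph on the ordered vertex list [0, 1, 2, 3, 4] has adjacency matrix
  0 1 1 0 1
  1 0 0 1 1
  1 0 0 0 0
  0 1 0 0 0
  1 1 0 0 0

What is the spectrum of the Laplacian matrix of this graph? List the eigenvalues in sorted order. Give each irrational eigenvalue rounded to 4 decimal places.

[0, 0.6972, 1.3820, 3.6180, 4.3028]

With the vertex order [0, 1, 2, 3, 4], the degrees are [3, 3, 1, 1, 2], giving D = diag(3, 3, 1, 1, 2) and L = D - A. Diagonalising L (or applying a numerical eigensolver to the 5x5 matrix) gives the spectrum above. By the matrix-tree theorem the graph has (1/5) * product of the nonzero eigenvalues = 3 spanning trees.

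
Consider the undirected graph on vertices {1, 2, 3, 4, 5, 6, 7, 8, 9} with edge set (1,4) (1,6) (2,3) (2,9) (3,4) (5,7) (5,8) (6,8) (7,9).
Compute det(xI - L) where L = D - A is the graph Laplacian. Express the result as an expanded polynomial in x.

Each diagonal entry of L is the vertex degree and each off-diagonal entry is -1 where an edge is present, 0 otherwise; in the order [1, 2, 3, 4, 5, 6, 7, 8, 9] the diagonal is [2, 2, 2, 2, 2, 2, 2, 2, 2]. Computing det(xI - L) by cofactor expansion (or equivalently via sum-over-permutations) gives x^9 - 18x^8 + 135x^7 - 546x^6 + 1287x^5 - 1782x^4 + 1386x^3 - 540x^2 + 81x. The constant term is 0 because L is singular (the all-ones vector lies in its kernel). By the matrix-tree theorem the graph has (1/9) * product of the nonzero eigenvalues = 9 spanning trees. The largest eigenvalue, 3.8794, is at most the vertex count 9.

x^9 - 18x^8 + 135x^7 - 546x^6 + 1287x^5 - 1782x^4 + 1386x^3 - 540x^2 + 81x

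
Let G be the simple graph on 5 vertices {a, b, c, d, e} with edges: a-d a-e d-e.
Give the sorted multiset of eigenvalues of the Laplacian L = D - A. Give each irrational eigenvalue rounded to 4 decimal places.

With the vertex order [a, b, c, d, e], the degrees are [2, 0, 0, 2, 2], giving D = diag(2, 0, 0, 2, 2) and L = D - A. The multiplicity of 0 as a Laplacian eigenvalue equals the number of connected components. The 3 zero eigenvalues correspond to the 3 connected components. The eigenvalues sum to 6, which equals trace(L) = 2|E|.

[0, 0, 0, 3, 3]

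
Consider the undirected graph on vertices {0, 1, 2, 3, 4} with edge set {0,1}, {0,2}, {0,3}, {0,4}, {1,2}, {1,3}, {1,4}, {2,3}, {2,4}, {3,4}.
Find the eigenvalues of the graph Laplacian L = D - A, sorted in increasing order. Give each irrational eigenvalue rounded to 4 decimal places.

[0, 5, 5, 5, 5]

Each diagonal entry of L is the vertex degree and each off-diagonal entry is -1 where an edge is present, 0 otherwise; in the order [0, 1, 2, 3, 4] the diagonal is [4, 4, 4, 4, 4]. The multiplicity of 0 as a Laplacian eigenvalue equals the number of connected components. The single zero eigenvalue shows the graph is connected. There is one zero in the spectrum, matching the 1 component.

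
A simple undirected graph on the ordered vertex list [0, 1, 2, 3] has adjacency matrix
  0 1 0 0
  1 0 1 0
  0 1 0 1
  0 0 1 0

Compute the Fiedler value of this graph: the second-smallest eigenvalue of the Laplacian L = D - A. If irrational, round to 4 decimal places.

With the vertex order [0, 1, 2, 3], the degrees are [1, 2, 2, 1], giving D = diag(1, 2, 2, 1) and L = D - A. The smallest Laplacian eigenvalue is always 0. The next one, lambda_2 = 0.5858, measures how hard the graph is to disconnect: larger values mean better connectivity.

0.5858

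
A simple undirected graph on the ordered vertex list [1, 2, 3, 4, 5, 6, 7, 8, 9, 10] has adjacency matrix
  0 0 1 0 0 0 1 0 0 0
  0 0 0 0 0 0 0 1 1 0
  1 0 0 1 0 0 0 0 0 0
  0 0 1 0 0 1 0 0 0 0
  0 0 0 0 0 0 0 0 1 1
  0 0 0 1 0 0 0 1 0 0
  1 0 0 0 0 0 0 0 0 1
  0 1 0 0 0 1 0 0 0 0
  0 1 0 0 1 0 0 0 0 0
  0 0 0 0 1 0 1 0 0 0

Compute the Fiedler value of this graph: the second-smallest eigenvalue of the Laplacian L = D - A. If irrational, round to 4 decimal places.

Reading degrees in the order [1, 2, 3, 4, 5, 6, 7, 8, 9, 10] gives [2, 2, 2, 2, 2, 2, 2, 2, 2, 2]; set D = diag(2, 2, 2, 2, 2, 2, 2, 2, 2, 2) and form L = D - A. The sorted Laplacian eigenvalues are [0, 0.3820, 0.3820, 1.3820, 1.3820, 2.6180, 2.6180, 3.6180, 3.6180, 4]; the algebraic connectivity is the second entry, 0.3820. The eigenvalues sum to 20, which equals trace(L) = 2|E|.

0.3820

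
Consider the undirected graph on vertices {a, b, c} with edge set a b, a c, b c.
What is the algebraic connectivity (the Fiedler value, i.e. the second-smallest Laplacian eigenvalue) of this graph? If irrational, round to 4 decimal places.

Each diagonal entry of L is the vertex degree and each off-diagonal entry is -1 where an edge is present, 0 otherwise; in the order [a, b, c] the diagonal is [2, 2, 2]. The smallest Laplacian eigenvalue is always 0. The next one, lambda_2 = 3, measures how hard the graph is to disconnect: larger values mean better connectivity. The largest eigenvalue, 3, is at most the vertex count 3.

3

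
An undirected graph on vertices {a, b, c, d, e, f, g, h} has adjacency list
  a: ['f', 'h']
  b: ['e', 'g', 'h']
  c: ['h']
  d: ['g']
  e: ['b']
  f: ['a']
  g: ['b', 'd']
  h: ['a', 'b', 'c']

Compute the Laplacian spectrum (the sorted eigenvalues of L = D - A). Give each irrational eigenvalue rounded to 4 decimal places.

[0, 0.2509, 0.5858, 0.7287, 2, 2.3349, 3.4142, 4.6855]

Reading degrees in the order [a, b, c, d, e, f, g, h] gives [2, 3, 1, 1, 1, 1, 2, 3]; set D = diag(2, 3, 1, 1, 1, 1, 2, 3) and form L = D - A. Diagonalising L (or applying a numerical eigensolver to the 8x8 matrix) gives the spectrum above. The largest eigenvalue, 4.6855, is at most the vertex count 8.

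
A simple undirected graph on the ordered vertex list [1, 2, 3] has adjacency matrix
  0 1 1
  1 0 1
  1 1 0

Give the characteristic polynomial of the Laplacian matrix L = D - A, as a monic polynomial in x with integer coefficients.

With the vertex order [1, 2, 3], the degrees are [2, 2, 2], giving D = diag(2, 2, 2) and L = D - A. The eigenvalues of L are [0, 3, 3]; the characteristic polynomial is the product of (x - lambda_i), which multiplies out to x^3 - 6x^2 + 9x. The coefficient of x^2 equals -trace(L) = -6, matching the sum of degrees. By the matrix-tree theorem the graph has (1/3) * product of the nonzero eigenvalues = 3 spanning trees.

x^3 - 6x^2 + 9x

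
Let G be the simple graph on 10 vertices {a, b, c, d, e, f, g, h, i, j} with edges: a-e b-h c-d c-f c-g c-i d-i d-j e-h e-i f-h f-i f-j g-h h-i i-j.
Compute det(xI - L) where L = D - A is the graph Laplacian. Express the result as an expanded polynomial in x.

x^10 - 32x^9 + 433x^8 - 3234x^7 + 14596x^6 - 40942x^5 + 70630x^4 - 71356x^3 + 37850x^2 - 8010x

With the vertex order [a, b, c, d, e, f, g, h, i, j], the degrees are [1, 1, 4, 3, 3, 4, 2, 5, 6, 3], giving D = diag(1, 1, 4, 3, 3, 4, 2, 5, 6, 3) and L = D - A. L has integer entries, so p(x) = det(xI - L) has integer coefficients. Expanding the determinant yields x^10 - 32x^9 + 433x^8 - 3234x^7 + 14596x^6 - 40942x^5 + 70630x^4 - 71356x^3 + 37850x^2 - 8010x. The coefficient of x^9 equals -trace(L) = -32, matching the sum of degrees. The eigenvalues sum to 32, which equals trace(L) = 2|E|. There is one zero in the spectrum, matching the 1 component.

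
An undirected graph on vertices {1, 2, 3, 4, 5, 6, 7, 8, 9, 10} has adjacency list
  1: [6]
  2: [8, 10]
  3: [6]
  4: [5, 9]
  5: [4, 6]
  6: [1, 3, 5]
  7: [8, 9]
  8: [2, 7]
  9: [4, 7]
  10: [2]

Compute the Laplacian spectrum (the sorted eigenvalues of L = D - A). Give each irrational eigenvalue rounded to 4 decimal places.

With the vertex order [1, 2, 3, 4, 5, 6, 7, 8, 9, 10], the degrees are [1, 2, 1, 2, 2, 3, 2, 2, 2, 1], giving D = diag(1, 2, 1, 2, 2, 3, 2, 2, 2, 1) and L = D - A. The multiplicity of 0 as a Laplacian eigenvalue equals the number of connected components. The single zero eigenvalue shows the graph is connected. By the matrix-tree theorem the graph has (1/10) * product of the nonzero eigenvalues = 1 spanning tree. The eigenvalues sum to 18, which equals trace(L) = 2|E|.

[0, 0.1029, 0.4367, 1, 1, 1.7250, 2.5064, 3.2255, 3.7678, 4.2357]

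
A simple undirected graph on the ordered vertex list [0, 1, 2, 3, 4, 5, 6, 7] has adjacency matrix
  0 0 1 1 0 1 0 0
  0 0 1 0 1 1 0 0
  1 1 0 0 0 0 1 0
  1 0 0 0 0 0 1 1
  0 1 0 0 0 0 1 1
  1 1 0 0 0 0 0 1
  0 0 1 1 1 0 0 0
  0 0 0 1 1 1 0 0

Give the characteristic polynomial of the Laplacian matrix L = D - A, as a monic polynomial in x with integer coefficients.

With the vertex order [0, 1, 2, 3, 4, 5, 6, 7], the degrees are [3, 3, 3, 3, 3, 3, 3, 3], giving D = diag(3, 3, 3, 3, 3, 3, 3, 3) and L = D - A. The eigenvalues of L are [0, 2, 2, 2, 4, 4, 4, 6]; the characteristic polynomial is the product of (x - lambda_i), which multiplies out to x^8 - 24x^7 + 240x^6 - 1296x^5 + 4080x^4 - 7488x^3 + 7424x^2 - 3072x. The coefficient of x^7 equals -trace(L) = -24, matching the sum of degrees. There is one zero in the spectrum, matching the 1 component.

x^8 - 24x^7 + 240x^6 - 1296x^5 + 4080x^4 - 7488x^3 + 7424x^2 - 3072x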